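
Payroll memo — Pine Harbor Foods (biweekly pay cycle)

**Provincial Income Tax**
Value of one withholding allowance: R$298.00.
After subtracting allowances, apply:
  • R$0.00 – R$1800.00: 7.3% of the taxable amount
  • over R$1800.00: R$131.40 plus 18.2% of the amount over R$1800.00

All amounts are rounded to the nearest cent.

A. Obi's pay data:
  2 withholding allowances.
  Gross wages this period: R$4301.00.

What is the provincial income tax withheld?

Provincial Income Tax: taxable = R$4301.00 − 2×R$298.00 = R$3705.00
  R$131.40 + 18.2% × (R$3705.00 − R$1800.00) = R$131.40 + 18.2% × R$1905.00 = R$478.11

R$478.11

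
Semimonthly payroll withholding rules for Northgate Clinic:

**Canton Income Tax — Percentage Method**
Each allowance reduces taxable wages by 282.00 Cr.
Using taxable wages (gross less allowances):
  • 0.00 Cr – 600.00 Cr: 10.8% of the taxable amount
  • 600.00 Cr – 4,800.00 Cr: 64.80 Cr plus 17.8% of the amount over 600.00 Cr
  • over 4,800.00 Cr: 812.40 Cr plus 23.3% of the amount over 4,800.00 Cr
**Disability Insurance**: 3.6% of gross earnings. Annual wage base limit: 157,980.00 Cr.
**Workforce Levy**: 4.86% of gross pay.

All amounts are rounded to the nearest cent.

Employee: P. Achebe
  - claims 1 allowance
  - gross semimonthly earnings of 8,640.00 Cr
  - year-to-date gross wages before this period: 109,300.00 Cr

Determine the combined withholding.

2,372.35 Cr

Canton Income Tax: taxable = 8,640.00 Cr − 1×282.00 Cr = 8,358.00 Cr
  812.40 Cr + 23.3% × (8,358.00 Cr − 4,800.00 Cr) = 812.40 Cr + 23.3% × 3,558.00 Cr = 1,641.41 Cr
Disability Insurance: 3.6% × 8,640.00 Cr = 311.04 Cr
Workforce Levy: 4.86% × 8,640.00 Cr = 419.90 Cr
Total: 1,641.41 Cr + 311.04 Cr + 419.90 Cr = 2,372.35 Cr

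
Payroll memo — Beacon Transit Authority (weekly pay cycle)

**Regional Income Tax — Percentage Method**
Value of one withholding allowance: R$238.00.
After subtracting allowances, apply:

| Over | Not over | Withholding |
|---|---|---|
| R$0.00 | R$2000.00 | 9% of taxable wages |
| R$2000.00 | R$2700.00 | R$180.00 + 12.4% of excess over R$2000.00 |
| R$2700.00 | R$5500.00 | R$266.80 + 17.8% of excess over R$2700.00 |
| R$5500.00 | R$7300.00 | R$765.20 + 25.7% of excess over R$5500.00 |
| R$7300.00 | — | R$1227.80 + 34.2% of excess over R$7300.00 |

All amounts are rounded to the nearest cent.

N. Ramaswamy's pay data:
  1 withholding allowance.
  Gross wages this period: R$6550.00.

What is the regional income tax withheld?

Regional Income Tax: taxable = R$6550.00 − 1×R$238.00 = R$6312.00
  R$765.20 + 25.7% × (R$6312.00 − R$5500.00) = R$765.20 + 25.7% × R$812.00 = R$973.88

R$973.88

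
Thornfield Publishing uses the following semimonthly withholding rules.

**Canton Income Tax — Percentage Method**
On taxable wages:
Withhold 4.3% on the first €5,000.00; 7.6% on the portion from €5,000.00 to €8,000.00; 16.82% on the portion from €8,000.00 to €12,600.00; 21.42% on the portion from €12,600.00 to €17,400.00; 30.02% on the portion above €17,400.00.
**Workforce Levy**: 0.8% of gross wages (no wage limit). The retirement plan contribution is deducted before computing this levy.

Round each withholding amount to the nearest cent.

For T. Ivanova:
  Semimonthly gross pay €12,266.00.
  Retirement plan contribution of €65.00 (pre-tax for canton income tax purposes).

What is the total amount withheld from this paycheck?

€1,247.22

Canton Income Tax: taxable = €12,266.00 − €65.00 = €12,201.00
  €443.00 + 16.82% × (€12,201.00 − €8,000.00) = €443.00 + 16.82% × €4,201.00 = €1,149.61
Workforce Levy: 0.8% × €12,201.00 = €97.61
Total: €1,149.61 + €97.61 = €1,247.22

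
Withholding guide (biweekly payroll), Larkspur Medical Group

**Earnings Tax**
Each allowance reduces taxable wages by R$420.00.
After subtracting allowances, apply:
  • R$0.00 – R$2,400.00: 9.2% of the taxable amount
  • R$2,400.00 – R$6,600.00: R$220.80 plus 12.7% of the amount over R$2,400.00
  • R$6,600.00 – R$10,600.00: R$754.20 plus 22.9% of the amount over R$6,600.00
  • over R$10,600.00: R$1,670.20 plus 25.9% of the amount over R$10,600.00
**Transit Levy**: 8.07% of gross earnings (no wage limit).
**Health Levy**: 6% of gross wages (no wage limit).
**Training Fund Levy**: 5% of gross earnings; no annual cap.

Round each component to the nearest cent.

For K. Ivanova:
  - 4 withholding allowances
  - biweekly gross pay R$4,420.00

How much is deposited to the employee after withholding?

Earnings Tax: taxable = R$4,420.00 − 4×R$420.00 = R$2,740.00
  R$220.80 + 12.7% × (R$2,740.00 − R$2,400.00) = R$220.80 + 12.7% × R$340.00 = R$263.98
Transit Levy: 8.07% × R$4,420.00 = R$356.69
Health Levy: 6% × R$4,420.00 = R$265.20
Training Fund Levy: 5% × R$4,420.00 = R$221.00
Total withheld: R$263.98 + R$356.69 + R$265.20 + R$221.00 = R$1,106.87
Net pay: R$4,420.00 − R$1,106.87 = R$3,313.13

R$3,313.13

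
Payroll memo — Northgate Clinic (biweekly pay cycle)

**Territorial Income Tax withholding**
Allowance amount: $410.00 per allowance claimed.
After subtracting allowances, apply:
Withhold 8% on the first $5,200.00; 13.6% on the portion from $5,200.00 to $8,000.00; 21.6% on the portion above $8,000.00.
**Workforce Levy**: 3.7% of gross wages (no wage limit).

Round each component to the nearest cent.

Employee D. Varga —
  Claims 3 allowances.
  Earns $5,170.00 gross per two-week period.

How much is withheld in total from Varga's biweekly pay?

$506.49

Territorial Income Tax: taxable = $5,170.00 − 3×$410.00 = $3,940.00
  8% × $3,940.00 = $315.20
Workforce Levy: 3.7% × $5,170.00 = $191.29
Total: $315.20 + $191.29 = $506.49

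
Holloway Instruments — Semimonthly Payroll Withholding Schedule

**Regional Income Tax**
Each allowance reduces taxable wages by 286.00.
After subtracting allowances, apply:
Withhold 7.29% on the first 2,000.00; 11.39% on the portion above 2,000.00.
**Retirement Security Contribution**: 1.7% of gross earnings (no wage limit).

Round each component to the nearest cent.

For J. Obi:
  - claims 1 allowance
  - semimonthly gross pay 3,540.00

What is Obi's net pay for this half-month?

3,191.19

Regional Income Tax: taxable = 3,540.00 − 1×286.00 = 3,254.00
  145.80 + 11.39% × (3,254.00 − 2,000.00) = 145.80 + 11.39% × 1,254.00 = 288.63
Retirement Security Contribution: 1.7% × 3,540.00 = 60.18
Total withheld: 288.63 + 60.18 = 348.81
Net pay: 3,540.00 − 348.81 = 3,191.19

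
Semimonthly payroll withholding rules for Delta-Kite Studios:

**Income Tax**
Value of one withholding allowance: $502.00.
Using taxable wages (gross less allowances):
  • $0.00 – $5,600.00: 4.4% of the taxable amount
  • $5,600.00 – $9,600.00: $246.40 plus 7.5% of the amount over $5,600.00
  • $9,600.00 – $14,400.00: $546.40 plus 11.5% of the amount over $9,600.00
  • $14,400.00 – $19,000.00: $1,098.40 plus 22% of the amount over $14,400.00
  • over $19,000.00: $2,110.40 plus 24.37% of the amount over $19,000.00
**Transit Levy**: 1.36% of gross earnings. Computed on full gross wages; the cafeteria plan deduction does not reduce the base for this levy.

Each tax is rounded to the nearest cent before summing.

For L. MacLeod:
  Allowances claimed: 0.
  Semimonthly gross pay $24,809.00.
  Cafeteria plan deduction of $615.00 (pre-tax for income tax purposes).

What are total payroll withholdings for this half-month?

Income Tax: taxable = $24,809.00 − $615.00 = $24,194.00
  $2,110.40 + 24.37% × ($24,194.00 − $19,000.00) = $2,110.40 + 24.37% × $5,194.00 = $3,376.18
Transit Levy: 1.36% × $24,809.00 = $337.40
Total: $3,376.18 + $337.40 = $3,713.58

$3,713.58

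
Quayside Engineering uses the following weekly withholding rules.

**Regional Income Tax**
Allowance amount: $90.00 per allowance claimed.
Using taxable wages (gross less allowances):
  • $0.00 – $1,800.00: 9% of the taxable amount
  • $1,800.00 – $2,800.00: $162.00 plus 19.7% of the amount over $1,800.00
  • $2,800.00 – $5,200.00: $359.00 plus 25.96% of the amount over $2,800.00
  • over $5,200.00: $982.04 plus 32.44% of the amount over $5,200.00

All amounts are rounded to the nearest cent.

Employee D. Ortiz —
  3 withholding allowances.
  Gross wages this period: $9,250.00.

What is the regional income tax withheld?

$2,208.27

Regional Income Tax: taxable = $9,250.00 − 3×$90.00 = $8,980.00
  $982.04 + 32.44% × ($8,980.00 − $5,200.00) = $982.04 + 32.44% × $3,780.00 = $2,208.27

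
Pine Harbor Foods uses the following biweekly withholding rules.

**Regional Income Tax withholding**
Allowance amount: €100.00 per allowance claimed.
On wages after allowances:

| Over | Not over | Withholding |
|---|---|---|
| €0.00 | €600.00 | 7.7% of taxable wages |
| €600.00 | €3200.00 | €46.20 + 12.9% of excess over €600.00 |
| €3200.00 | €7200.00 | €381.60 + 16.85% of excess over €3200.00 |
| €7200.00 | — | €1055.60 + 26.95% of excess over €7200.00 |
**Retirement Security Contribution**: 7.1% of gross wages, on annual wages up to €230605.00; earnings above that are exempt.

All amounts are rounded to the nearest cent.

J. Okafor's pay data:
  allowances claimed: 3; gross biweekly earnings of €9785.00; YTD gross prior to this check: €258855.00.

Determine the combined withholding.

Regional Income Tax: taxable = €9785.00 − 3×€100.00 = €9485.00
  €1055.60 + 26.95% × (€9485.00 − €7200.00) = €1055.60 + 26.95% × €2285.00 = €1671.41
Retirement Security Contribution: YTD €258855.00 ≥ cap €230605.00 → €0.00
Total: €1671.41 + €0.00 = €1671.41

€1671.41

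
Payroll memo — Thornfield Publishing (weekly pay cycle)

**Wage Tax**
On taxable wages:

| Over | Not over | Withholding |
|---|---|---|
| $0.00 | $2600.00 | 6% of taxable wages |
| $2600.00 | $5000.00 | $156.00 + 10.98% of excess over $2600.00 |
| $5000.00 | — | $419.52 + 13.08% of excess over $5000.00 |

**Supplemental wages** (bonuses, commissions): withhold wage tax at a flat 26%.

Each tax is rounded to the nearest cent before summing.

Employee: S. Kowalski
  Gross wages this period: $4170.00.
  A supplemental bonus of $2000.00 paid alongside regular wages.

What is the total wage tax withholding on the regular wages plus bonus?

Wage Tax: taxable = $4170.00
  $156.00 + 10.98% × ($4170.00 − $2600.00) = $156.00 + 10.98% × $1570.00 = $328.39
Supplemental (26% flat on bonus): 26% × $2000.00 = $520.00
Total wage tax: $328.39 + $520.00 = $848.39

$848.39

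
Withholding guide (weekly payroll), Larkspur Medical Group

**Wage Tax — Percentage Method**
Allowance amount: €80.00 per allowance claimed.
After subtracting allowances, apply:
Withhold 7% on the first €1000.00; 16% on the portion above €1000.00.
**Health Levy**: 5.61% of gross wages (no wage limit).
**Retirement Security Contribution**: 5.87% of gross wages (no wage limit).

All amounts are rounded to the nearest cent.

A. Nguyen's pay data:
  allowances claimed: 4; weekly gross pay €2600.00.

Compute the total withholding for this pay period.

€573.28

Wage Tax: taxable = €2600.00 − 4×€80.00 = €2280.00
  €70.00 + 16% × (€2280.00 − €1000.00) = €70.00 + 16% × €1280.00 = €274.80
Health Levy: 5.61% × €2600.00 = €145.86
Retirement Security Contribution: 5.87% × €2600.00 = €152.62
Total: €274.80 + €145.86 + €152.62 = €573.28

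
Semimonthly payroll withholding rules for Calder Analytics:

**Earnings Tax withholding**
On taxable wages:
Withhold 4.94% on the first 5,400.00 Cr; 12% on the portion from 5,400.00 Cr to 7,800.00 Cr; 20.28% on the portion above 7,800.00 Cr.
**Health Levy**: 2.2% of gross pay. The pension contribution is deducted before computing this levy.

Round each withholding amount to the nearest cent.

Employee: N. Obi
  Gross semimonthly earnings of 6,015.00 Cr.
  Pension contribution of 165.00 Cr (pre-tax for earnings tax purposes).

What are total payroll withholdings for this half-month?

449.46 Cr

Earnings Tax: taxable = 6,015.00 Cr − 165.00 Cr = 5,850.00 Cr
  266.76 Cr + 12% × (5,850.00 Cr − 5,400.00 Cr) = 266.76 Cr + 12% × 450.00 Cr = 320.76 Cr
Health Levy: 2.2% × 5,850.00 Cr = 128.70 Cr
Total: 320.76 Cr + 128.70 Cr = 449.46 Cr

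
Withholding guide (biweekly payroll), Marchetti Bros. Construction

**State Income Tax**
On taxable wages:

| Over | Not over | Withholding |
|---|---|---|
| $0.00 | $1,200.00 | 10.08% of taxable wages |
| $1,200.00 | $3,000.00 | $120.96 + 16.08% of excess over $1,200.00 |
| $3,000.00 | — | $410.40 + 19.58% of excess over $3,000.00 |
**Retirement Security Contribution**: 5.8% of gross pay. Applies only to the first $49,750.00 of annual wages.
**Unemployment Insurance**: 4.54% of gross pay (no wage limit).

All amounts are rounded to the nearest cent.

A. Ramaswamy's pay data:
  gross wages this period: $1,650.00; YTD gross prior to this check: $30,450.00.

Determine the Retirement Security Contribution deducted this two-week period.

Retirement Security Contribution: 5.8% × $1,650.00 = $95.70

$95.70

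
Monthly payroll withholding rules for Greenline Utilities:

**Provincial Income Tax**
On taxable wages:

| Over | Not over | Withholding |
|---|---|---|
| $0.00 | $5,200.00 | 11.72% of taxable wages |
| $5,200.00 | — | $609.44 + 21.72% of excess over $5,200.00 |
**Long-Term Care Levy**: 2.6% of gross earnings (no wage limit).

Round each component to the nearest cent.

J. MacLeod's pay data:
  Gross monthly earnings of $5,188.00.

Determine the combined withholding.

$742.92

Provincial Income Tax: taxable = $5,188.00
  11.72% × $5,188.00 = $608.03
Long-Term Care Levy: 2.6% × $5,188.00 = $134.89
Total: $608.03 + $134.89 = $742.92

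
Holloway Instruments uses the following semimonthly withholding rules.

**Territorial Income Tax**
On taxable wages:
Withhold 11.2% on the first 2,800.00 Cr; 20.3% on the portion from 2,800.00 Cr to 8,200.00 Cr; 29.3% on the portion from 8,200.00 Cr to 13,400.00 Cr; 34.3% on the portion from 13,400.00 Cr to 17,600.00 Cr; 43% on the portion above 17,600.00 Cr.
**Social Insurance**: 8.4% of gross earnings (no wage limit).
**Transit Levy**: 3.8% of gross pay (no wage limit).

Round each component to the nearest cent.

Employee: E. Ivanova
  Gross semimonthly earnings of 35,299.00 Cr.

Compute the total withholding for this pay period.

Territorial Income Tax: taxable = 35,299.00 Cr
  4,374.00 Cr + 43% × (35,299.00 Cr − 17,600.00 Cr) = 4,374.00 Cr + 43% × 17,699.00 Cr = 11,984.57 Cr
Social Insurance: 8.4% × 35,299.00 Cr = 2,965.12 Cr
Transit Levy: 3.8% × 35,299.00 Cr = 1,341.36 Cr
Total: 11,984.57 Cr + 2,965.12 Cr + 1,341.36 Cr = 16,291.05 Cr

16,291.05 Cr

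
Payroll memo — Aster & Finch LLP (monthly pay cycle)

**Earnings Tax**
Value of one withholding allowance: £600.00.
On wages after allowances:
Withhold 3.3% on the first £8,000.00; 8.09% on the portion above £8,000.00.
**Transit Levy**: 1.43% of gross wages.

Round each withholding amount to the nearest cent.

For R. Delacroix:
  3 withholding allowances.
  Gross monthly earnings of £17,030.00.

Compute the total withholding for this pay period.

Earnings Tax: taxable = £17,030.00 − 3×£600.00 = £15,230.00
  £264.00 + 8.09% × (£15,230.00 − £8,000.00) = £264.00 + 8.09% × £7,230.00 = £848.91
Transit Levy: 1.43% × £17,030.00 = £243.53
Total: £848.91 + £243.53 = £1,092.44

£1,092.44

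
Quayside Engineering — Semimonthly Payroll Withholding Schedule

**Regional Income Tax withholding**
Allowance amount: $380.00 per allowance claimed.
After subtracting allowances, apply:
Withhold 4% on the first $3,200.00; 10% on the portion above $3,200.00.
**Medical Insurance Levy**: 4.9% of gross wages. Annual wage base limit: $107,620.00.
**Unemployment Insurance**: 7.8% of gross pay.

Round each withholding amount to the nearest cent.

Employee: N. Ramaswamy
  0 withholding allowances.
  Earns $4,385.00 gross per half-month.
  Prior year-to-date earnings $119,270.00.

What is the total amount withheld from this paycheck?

Regional Income Tax: taxable = $4,385.00
  $128.00 + 10% × ($4,385.00 − $3,200.00) = $128.00 + 10% × $1,185.00 = $246.50
Medical Insurance Levy: YTD $119,270.00 ≥ cap $107,620.00 → $0.00
Unemployment Insurance: 7.8% × $4,385.00 = $342.03
Total: $246.50 + $0.00 + $342.03 = $588.53

$588.53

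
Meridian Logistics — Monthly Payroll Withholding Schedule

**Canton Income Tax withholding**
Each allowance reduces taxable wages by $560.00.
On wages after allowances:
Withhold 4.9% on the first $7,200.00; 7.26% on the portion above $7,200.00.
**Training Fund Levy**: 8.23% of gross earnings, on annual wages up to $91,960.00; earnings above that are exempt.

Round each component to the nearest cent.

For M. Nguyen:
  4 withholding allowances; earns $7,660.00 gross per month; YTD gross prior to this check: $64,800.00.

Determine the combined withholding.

Canton Income Tax: taxable = $7,660.00 − 4×$560.00 = $5,420.00
  4.9% × $5,420.00 = $265.58
Training Fund Levy: 8.23% × $7,660.00 = $630.42
Total: $265.58 + $630.42 = $896.00

$896.00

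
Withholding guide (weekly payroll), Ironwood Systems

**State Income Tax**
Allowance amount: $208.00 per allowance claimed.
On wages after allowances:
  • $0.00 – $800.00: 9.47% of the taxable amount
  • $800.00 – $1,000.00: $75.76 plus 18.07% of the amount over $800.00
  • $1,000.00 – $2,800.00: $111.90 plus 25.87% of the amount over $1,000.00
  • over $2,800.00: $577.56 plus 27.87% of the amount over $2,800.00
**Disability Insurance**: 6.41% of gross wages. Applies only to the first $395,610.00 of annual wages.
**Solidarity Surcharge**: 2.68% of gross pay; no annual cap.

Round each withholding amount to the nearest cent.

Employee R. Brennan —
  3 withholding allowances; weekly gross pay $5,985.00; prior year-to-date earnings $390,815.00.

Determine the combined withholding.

$1,759.07

State Income Tax: taxable = $5,985.00 − 3×$208.00 = $5,361.00
  $577.56 + 27.87% × ($5,361.00 − $2,800.00) = $577.56 + 27.87% × $2,561.00 = $1,291.31
Disability Insurance: cap $395,610.00 − YTD $390,815.00 = $4,795.00 subject; 6.41% × $4,795.00 = $307.36
Solidarity Surcharge: 2.68% × $5,985.00 = $160.40
Total: $1,291.31 + $307.36 + $160.40 = $1,759.07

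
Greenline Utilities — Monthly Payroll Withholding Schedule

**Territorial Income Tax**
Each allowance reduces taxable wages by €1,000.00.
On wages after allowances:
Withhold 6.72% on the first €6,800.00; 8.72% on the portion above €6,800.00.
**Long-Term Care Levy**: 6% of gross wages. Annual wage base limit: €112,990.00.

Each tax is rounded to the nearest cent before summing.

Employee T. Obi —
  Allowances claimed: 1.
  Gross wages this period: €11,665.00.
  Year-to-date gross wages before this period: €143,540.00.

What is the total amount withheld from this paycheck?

€793.99

Territorial Income Tax: taxable = €11,665.00 − 1×€1,000.00 = €10,665.00
  €456.96 + 8.72% × (€10,665.00 − €6,800.00) = €456.96 + 8.72% × €3,865.00 = €793.99
Long-Term Care Levy: YTD €143,540.00 ≥ cap €112,990.00 → €0.00
Total: €793.99 + €0.00 = €793.99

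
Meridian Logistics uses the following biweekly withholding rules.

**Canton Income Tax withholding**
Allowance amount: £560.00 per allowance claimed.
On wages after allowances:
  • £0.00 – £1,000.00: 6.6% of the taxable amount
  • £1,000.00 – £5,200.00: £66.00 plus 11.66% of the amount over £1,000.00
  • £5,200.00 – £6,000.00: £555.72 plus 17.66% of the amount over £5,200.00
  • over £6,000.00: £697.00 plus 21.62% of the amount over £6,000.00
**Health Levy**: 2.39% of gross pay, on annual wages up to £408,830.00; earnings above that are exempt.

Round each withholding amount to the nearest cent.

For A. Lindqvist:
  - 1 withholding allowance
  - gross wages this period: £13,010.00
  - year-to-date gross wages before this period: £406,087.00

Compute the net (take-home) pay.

Canton Income Tax: taxable = £13,010.00 − 1×£560.00 = £12,450.00
  £697.00 + 21.62% × (£12,450.00 − £6,000.00) = £697.00 + 21.62% × £6,450.00 = £2,091.49
Health Levy: cap £408,830.00 − YTD £406,087.00 = £2,743.00 subject; 2.39% × £2,743.00 = £65.56
Total withheld: £2,091.49 + £65.56 = £2,157.05
Net pay: £13,010.00 − £2,157.05 = £10,852.95

£10,852.95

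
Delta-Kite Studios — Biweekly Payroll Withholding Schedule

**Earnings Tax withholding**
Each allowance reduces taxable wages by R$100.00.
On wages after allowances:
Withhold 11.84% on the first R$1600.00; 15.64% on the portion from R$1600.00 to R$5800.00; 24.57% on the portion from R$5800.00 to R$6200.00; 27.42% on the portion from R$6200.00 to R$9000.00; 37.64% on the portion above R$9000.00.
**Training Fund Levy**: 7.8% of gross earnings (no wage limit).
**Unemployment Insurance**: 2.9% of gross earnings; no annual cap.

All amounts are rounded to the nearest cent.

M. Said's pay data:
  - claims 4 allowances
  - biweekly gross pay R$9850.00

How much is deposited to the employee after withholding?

R$6914.31

Earnings Tax: taxable = R$9850.00 − 4×R$100.00 = R$9450.00
  R$1712.36 + 37.64% × (R$9450.00 − R$9000.00) = R$1712.36 + 37.64% × R$450.00 = R$1881.74
Training Fund Levy: 7.8% × R$9850.00 = R$768.30
Unemployment Insurance: 2.9% × R$9850.00 = R$285.65
Total withheld: R$1881.74 + R$768.30 + R$285.65 = R$2935.69
Net pay: R$9850.00 − R$2935.69 = R$6914.31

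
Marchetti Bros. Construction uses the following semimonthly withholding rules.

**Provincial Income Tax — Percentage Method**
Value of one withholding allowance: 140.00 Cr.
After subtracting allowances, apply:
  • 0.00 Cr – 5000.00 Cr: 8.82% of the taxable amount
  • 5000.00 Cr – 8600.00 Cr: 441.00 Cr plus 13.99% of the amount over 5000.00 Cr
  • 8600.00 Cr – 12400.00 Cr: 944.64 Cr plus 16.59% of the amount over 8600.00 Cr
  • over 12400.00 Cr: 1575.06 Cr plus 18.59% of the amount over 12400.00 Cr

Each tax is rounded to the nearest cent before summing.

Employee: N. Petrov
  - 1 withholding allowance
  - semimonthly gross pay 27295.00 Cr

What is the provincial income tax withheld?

Provincial Income Tax: taxable = 27295.00 Cr − 1×140.00 Cr = 27155.00 Cr
  1575.06 Cr + 18.59% × (27155.00 Cr − 12400.00 Cr) = 1575.06 Cr + 18.59% × 14755.00 Cr = 4318.01 Cr

4318.01 Cr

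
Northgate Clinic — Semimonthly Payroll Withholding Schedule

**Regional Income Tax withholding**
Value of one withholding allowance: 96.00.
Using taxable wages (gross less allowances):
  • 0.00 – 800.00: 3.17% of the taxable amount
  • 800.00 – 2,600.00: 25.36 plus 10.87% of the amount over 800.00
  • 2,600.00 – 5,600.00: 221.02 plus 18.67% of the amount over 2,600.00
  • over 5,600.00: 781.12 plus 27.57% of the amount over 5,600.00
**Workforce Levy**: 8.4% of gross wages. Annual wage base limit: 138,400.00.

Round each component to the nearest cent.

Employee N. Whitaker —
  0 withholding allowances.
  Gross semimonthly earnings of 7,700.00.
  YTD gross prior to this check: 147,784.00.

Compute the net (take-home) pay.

Regional Income Tax: taxable = 7,700.00
  781.12 + 27.57% × (7,700.00 − 5,600.00) = 781.12 + 27.57% × 2,100.00 = 1,360.09
Workforce Levy: YTD 147,784.00 ≥ cap 138,400.00 → 0.00
Total withheld: 1,360.09 + 0.00 = 1,360.09
Net pay: 7,700.00 − 1,360.09 = 6,339.91

6,339.91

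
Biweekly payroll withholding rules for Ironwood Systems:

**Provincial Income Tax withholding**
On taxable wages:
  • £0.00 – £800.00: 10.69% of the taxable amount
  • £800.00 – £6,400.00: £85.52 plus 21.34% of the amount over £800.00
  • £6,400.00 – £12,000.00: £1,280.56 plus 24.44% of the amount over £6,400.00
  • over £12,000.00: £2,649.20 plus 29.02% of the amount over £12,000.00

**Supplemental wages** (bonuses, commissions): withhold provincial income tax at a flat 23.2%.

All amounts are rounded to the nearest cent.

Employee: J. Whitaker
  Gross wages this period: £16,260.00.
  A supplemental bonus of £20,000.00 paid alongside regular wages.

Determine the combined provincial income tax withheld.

£8,525.45

Provincial Income Tax: taxable = £16,260.00
  £2,649.20 + 29.02% × (£16,260.00 − £12,000.00) = £2,649.20 + 29.02% × £4,260.00 = £3,885.45
Supplemental (23.2% flat on bonus): 23.2% × £20,000.00 = £4,640.00
Total provincial income tax: £3,885.45 + £4,640.00 = £8,525.45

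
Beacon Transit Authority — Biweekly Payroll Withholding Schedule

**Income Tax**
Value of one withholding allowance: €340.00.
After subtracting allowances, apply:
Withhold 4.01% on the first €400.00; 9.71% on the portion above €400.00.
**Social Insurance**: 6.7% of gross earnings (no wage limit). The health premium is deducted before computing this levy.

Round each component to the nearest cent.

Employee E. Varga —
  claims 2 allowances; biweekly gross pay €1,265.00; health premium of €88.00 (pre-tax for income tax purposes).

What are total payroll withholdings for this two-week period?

€104.32

Income Tax: taxable = €1,265.00 − €88.00 − 2×€340.00 = €497.00
  €16.04 + 9.71% × (€497.00 − €400.00) = €16.04 + 9.71% × €97.00 = €25.46
Social Insurance: 6.7% × €1,177.00 = €78.86
Total: €25.46 + €78.86 = €104.32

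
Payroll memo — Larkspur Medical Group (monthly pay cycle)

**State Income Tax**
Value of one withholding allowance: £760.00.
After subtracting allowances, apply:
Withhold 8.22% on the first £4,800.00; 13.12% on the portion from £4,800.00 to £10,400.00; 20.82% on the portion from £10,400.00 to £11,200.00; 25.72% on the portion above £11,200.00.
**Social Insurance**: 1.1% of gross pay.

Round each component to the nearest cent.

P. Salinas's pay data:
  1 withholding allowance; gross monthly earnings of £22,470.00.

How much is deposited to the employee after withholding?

£18,223.82

State Income Tax: taxable = £22,470.00 − 1×£760.00 = £21,710.00
  £1,295.84 + 25.72% × (£21,710.00 − £11,200.00) = £1,295.84 + 25.72% × £10,510.00 = £3,999.01
Social Insurance: 1.1% × £22,470.00 = £247.17
Total withheld: £3,999.01 + £247.17 = £4,246.18
Net pay: £22,470.00 − £4,246.18 = £18,223.82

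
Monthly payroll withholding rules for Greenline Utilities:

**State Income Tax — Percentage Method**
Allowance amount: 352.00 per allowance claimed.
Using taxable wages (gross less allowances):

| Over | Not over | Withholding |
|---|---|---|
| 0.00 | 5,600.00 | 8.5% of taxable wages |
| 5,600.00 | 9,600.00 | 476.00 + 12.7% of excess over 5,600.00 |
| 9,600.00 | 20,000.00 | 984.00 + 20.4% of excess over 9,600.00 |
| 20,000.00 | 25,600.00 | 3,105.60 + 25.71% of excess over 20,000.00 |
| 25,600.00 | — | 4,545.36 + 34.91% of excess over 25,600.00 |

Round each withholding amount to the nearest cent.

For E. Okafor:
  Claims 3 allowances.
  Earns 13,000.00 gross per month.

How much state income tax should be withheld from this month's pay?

State Income Tax: taxable = 13,000.00 − 3×352.00 = 11,944.00
  984.00 + 20.4% × (11,944.00 − 9,600.00) = 984.00 + 20.4% × 2,344.00 = 1,462.18

1,462.18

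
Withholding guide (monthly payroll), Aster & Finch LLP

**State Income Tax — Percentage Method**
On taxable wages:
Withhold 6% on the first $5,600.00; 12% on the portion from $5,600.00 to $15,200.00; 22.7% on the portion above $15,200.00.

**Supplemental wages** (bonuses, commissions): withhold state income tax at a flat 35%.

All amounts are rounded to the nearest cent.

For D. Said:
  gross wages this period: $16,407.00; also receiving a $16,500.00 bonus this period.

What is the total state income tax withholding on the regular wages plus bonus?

State Income Tax: taxable = $16,407.00
  $1,488.00 + 22.7% × ($16,407.00 − $15,200.00) = $1,488.00 + 22.7% × $1,207.00 = $1,761.99
Supplemental (35% flat on bonus): 35% × $16,500.00 = $5,775.00
Total state income tax: $1,761.99 + $5,775.00 = $7,536.99

$7,536.99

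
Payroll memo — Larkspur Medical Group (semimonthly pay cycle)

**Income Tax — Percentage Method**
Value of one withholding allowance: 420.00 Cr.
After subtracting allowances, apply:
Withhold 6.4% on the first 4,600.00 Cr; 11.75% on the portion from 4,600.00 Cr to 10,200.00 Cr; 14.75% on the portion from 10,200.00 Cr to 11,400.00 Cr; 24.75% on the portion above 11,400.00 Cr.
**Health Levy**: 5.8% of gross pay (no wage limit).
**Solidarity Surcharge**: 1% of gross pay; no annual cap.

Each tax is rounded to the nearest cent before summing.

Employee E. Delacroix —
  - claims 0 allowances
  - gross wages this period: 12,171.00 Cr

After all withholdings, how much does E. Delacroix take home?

Income Tax: taxable = 12,171.00 Cr
  1,129.40 Cr + 24.75% × (12,171.00 Cr − 11,400.00 Cr) = 1,129.40 Cr + 24.75% × 771.00 Cr = 1,320.22 Cr
Health Levy: 5.8% × 12,171.00 Cr = 705.92 Cr
Solidarity Surcharge: 1% × 12,171.00 Cr = 121.71 Cr
Total withheld: 1,320.22 Cr + 705.92 Cr + 121.71 Cr = 2,147.85 Cr
Net pay: 12,171.00 Cr − 2,147.85 Cr = 10,023.15 Cr

10,023.15 Cr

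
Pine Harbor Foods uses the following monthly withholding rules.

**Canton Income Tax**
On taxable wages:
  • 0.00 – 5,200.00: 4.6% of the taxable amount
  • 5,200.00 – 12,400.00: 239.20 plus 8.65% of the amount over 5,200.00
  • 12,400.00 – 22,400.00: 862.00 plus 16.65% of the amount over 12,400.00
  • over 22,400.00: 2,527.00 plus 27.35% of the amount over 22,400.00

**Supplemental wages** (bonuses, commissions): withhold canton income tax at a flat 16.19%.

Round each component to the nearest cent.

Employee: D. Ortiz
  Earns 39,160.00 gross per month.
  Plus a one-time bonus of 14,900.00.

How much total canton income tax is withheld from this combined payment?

Canton Income Tax: taxable = 39,160.00
  2,527.00 + 27.35% × (39,160.00 − 22,400.00) = 2,527.00 + 27.35% × 16,760.00 = 7,110.86
Supplemental (16.19% flat on bonus): 16.19% × 14,900.00 = 2,412.31
Total canton income tax: 7,110.86 + 2,412.31 = 9,523.17

9,523.17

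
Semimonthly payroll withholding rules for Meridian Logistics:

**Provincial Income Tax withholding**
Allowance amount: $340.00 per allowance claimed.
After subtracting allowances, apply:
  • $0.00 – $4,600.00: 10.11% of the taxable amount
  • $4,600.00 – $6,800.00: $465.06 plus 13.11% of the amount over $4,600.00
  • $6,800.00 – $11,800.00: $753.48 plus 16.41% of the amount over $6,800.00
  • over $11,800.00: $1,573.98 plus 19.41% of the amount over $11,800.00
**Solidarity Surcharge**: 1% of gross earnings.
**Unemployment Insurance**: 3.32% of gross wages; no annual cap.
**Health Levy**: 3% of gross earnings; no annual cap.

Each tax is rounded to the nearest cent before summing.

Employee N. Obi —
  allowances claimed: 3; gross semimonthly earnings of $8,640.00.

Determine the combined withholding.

Provincial Income Tax: taxable = $8,640.00 − 3×$340.00 = $7,620.00
  $753.48 + 16.41% × ($7,620.00 − $6,800.00) = $753.48 + 16.41% × $820.00 = $888.04
Solidarity Surcharge: 1% × $8,640.00 = $86.40
Unemployment Insurance: 3.32% × $8,640.00 = $286.85
Health Levy: 3% × $8,640.00 = $259.20
Total: $888.04 + $86.40 + $286.85 + $259.20 = $1,520.49

$1,520.49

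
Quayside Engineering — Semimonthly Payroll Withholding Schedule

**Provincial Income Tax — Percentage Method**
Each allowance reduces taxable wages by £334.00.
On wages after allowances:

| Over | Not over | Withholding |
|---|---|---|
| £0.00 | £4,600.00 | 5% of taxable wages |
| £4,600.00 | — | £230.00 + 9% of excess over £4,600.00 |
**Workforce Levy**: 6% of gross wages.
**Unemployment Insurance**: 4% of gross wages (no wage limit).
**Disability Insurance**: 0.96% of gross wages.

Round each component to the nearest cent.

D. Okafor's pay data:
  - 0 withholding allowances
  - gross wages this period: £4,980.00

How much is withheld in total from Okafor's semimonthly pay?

Provincial Income Tax: taxable = £4,980.00
  £230.00 + 9% × (£4,980.00 − £4,600.00) = £230.00 + 9% × £380.00 = £264.20
Workforce Levy: 6% × £4,980.00 = £298.80
Unemployment Insurance: 4% × £4,980.00 = £199.20
Disability Insurance: 0.96% × £4,980.00 = £47.81
Total: £264.20 + £298.80 + £199.20 + £47.81 = £810.01

£810.01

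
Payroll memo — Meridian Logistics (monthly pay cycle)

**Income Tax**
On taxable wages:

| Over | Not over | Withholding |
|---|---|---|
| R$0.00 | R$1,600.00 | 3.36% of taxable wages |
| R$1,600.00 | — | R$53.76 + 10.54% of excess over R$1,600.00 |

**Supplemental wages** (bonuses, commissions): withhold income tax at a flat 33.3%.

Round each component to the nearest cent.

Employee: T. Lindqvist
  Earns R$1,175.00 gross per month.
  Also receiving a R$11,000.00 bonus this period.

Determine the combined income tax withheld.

R$3,702.48

Income Tax: taxable = R$1,175.00
  3.36% × R$1,175.00 = R$39.48
Supplemental (33.3% flat on bonus): 33.3% × R$11,000.00 = R$3,663.00
Total income tax: R$39.48 + R$3,663.00 = R$3,702.48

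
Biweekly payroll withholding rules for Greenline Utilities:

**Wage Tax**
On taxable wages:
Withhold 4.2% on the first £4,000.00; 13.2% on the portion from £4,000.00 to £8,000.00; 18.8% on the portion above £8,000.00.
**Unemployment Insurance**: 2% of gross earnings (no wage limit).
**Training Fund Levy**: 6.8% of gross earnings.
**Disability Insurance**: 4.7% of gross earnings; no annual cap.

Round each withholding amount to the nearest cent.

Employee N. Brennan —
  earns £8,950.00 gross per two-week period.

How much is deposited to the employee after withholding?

Wage Tax: taxable = £8,950.00
  £696.00 + 18.8% × (£8,950.00 − £8,000.00) = £696.00 + 18.8% × £950.00 = £874.60
Unemployment Insurance: 2% × £8,950.00 = £179.00
Training Fund Levy: 6.8% × £8,950.00 = £608.60
Disability Insurance: 4.7% × £8,950.00 = £420.65
Total withheld: £874.60 + £179.00 + £608.60 + £420.65 = £2,082.85
Net pay: £8,950.00 − £2,082.85 = £6,867.15

£6,867.15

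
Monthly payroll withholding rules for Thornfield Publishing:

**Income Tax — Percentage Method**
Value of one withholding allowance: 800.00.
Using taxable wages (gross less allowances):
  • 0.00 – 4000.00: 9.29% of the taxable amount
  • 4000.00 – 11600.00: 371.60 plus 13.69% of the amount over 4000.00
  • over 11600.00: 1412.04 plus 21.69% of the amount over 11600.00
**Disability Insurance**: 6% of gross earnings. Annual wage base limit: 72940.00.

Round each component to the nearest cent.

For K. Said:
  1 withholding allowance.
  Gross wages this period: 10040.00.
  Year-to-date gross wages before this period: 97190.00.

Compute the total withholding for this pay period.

Income Tax: taxable = 10040.00 − 1×800.00 = 9240.00
  371.60 + 13.69% × (9240.00 − 4000.00) = 371.60 + 13.69% × 5240.00 = 1088.96
Disability Insurance: YTD 97190.00 ≥ cap 72940.00 → 0.00
Total: 1088.96 + 0.00 = 1088.96

1088.96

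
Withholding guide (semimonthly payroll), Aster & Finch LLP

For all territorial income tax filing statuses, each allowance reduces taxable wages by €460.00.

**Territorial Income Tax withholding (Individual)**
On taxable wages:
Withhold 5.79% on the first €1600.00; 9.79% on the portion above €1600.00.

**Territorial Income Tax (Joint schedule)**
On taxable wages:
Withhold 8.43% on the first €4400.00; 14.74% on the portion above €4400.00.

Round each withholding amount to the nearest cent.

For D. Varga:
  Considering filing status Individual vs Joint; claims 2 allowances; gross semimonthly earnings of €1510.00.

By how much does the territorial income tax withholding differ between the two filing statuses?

Territorial Income Tax (Individual): taxable = €1510.00 − 2×€460.00 = €590.00
  5.79% × €590.00 = €34.16
Territorial Income Tax (Joint): taxable = €1510.00 − 2×€460.00 = €590.00
  8.43% × €590.00 = €49.74
Difference: |€34.16 − €49.74| = €15.58 (higher under Joint)

€15.58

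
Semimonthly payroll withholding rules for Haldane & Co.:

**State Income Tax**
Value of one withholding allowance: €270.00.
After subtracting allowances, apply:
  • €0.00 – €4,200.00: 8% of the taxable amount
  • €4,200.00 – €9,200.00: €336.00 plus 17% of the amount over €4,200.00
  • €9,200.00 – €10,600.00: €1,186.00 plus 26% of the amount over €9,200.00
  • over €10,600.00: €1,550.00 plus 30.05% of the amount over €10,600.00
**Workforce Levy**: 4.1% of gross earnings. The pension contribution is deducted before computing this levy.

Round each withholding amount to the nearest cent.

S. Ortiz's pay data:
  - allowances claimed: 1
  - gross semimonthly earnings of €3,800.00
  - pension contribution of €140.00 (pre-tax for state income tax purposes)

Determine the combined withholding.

€421.26

State Income Tax: taxable = €3,800.00 − €140.00 − 1×€270.00 = €3,390.00
  8% × €3,390.00 = €271.20
Workforce Levy: 4.1% × €3,660.00 = €150.06
Total: €271.20 + €150.06 = €421.26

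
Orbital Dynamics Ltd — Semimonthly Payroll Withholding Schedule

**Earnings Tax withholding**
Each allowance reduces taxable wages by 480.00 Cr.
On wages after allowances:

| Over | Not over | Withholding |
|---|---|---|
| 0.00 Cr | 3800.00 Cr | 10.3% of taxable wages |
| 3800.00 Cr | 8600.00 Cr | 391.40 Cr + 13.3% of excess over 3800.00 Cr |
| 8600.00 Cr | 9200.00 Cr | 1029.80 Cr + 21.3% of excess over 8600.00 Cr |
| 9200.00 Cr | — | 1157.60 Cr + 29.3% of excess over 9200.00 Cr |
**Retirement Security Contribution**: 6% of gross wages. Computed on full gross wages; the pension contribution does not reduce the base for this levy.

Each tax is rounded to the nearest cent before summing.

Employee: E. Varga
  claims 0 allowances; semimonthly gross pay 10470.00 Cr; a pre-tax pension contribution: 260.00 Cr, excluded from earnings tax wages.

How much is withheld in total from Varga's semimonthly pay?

2081.73 Cr

Earnings Tax: taxable = 10470.00 Cr − 260.00 Cr = 10210.00 Cr
  1157.60 Cr + 29.3% × (10210.00 Cr − 9200.00 Cr) = 1157.60 Cr + 29.3% × 1010.00 Cr = 1453.53 Cr
Retirement Security Contribution: 6% × 10470.00 Cr = 628.20 Cr
Total: 1453.53 Cr + 628.20 Cr = 2081.73 Cr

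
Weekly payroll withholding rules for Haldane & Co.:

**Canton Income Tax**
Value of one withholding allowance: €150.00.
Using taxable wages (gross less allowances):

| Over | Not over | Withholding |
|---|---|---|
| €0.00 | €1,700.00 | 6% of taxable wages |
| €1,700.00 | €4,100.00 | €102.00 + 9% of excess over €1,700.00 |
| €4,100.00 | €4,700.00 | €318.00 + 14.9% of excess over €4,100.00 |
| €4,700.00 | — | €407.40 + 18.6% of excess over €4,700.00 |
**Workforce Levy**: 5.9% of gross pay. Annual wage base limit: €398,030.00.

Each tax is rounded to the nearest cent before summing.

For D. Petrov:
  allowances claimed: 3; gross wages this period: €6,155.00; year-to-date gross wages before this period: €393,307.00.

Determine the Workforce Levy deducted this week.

€278.66

Workforce Levy: cap €398,030.00 − YTD €393,307.00 = €4,723.00 subject; 5.9% × €4,723.00 = €278.66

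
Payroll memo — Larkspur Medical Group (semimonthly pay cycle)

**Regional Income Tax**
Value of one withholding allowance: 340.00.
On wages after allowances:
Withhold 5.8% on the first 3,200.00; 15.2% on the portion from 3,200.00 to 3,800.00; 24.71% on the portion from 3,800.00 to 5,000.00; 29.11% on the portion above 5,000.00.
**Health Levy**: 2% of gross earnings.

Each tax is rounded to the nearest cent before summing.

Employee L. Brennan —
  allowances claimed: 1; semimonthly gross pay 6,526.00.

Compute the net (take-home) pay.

Regional Income Tax: taxable = 6,526.00 − 1×340.00 = 6,186.00
  573.32 + 29.11% × (6,186.00 − 5,000.00) = 573.32 + 29.11% × 1,186.00 = 918.56
Health Levy: 2% × 6,526.00 = 130.52
Total withheld: 918.56 + 130.52 = 1,049.08
Net pay: 6,526.00 − 1,049.08 = 5,476.92

5,476.92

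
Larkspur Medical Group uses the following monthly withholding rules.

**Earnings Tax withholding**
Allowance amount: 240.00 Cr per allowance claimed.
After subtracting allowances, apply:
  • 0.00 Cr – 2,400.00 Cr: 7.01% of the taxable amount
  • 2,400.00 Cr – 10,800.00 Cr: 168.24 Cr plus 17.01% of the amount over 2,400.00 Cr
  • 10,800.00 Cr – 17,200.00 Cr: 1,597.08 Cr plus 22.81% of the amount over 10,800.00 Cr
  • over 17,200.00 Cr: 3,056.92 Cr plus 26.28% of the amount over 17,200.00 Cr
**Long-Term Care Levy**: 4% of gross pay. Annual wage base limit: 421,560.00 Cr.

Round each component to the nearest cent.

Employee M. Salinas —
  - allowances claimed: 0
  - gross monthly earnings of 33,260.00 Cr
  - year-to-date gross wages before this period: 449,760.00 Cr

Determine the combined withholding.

7,277.49 Cr

Earnings Tax: taxable = 33,260.00 Cr
  3,056.92 Cr + 26.28% × (33,260.00 Cr − 17,200.00 Cr) = 3,056.92 Cr + 26.28% × 16,060.00 Cr = 7,277.49 Cr
Long-Term Care Levy: YTD 449,760.00 Cr ≥ cap 421,560.00 Cr → 0.00 Cr
Total: 7,277.49 Cr + 0.00 Cr = 7,277.49 Cr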